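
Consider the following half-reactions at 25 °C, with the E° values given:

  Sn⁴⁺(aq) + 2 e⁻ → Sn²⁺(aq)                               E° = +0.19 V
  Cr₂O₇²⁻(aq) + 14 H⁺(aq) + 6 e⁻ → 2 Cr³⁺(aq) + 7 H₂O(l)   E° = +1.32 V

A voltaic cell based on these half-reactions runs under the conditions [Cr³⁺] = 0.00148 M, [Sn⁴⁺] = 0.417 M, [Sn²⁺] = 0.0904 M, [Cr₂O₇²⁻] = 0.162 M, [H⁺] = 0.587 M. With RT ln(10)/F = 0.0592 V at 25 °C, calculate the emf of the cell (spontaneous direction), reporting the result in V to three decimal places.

Cr₂O₇²⁻/Cr³⁺ is the cathode (higher E°), Sn⁴⁺/Sn²⁺ the anode: E°cell = +1.32 − (+0.19) = +1.13 V, n = 6.
Overall: Cr₂O₇²⁻(aq) + 14 H⁺(aq) + 3 Sn²⁺(aq) → 2 Cr³⁺(aq) + 7 H₂O(l) + 3 Sn⁴⁺(aq)
Q = [Cr³⁺]^2·[Sn⁴⁺]^3 / ([Cr₂O₇²⁻]·[H⁺]^14·[Sn²⁺]^3); log Q = 0.362.
E = E° − (0.0592/n) log Q = +1.13 − (0.0592/6)(0.362) = +1.126 V.

+1.126 V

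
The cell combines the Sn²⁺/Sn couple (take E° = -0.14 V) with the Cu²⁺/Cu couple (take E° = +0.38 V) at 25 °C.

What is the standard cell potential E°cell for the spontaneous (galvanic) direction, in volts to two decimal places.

+0.52 V

The Cu²⁺/Cu couple has the higher reduction potential, so it is the cathode; Sn²⁺/Sn is oxidised at the anode.
E°cell = E°(cathode) − E°(anode) = (+0.38) − (-0.14) = +0.52 V.
Since E°cell > 0, the reaction is spontaneous under standard conditions.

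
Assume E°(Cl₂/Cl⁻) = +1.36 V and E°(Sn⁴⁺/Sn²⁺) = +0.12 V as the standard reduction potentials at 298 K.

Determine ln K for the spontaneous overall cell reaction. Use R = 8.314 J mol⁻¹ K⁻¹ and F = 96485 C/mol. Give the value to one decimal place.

96.6

Cathode: Cl₂/Cl⁻; anode: Sn⁴⁺/Sn²⁺. E°cell = (+1.36) − (+0.12) = +1.24 V, with n = 2.
ΔG° = −nFE° = −RT ln K, so ln K = nFE°/(RT) = (2)(96485)(+1.24) / ((8.314)(298)) = 96.580.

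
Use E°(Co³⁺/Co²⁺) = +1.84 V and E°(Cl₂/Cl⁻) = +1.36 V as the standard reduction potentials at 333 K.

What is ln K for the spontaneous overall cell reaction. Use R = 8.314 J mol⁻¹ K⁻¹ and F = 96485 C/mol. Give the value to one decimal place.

33.5

Cathode: Co³⁺/Co²⁺; anode: Cl₂/Cl⁻. E°cell = (+1.84) − (+1.36) = +0.48 V, with n = 2.
ΔG° = −nFE° = −RT ln K, so ln K = nFE°/(RT) = (2)(96485)(+0.48) / ((8.314)(333)) = 33.456.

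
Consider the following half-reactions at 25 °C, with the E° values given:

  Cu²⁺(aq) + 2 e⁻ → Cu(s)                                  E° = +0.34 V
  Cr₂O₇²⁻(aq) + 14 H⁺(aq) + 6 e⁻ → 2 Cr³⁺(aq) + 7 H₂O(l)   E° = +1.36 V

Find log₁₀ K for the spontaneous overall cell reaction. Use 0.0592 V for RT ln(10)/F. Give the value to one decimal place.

Cathode: Cr₂O₇²⁻/Cr³⁺; anode: Cu²⁺/Cu. E°cell = +1.02 V, n = 6.
log K = nE°cell / 0.0592 = (6)(+1.02) / 0.0592 = 103.4.

103.4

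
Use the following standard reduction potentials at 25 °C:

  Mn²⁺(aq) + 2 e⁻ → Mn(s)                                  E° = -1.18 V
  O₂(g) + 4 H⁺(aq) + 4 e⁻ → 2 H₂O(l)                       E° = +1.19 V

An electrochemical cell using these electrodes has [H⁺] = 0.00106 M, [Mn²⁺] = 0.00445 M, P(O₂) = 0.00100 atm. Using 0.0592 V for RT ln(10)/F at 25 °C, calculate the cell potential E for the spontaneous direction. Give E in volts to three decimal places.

O₂/H₂O is the cathode (higher E°), Mn²⁺/Mn the anode: E°cell = +1.19 − (-1.18) = +2.37 V, n = 4.
Overall: O₂(g) + 4 H⁺(aq) + 2 Mn(s) → 2 H₂O(l) + 2 Mn²⁺(aq)
Q = [Mn²⁺]^2 / (P(O₂)·[H⁺]^4); log Q = 10.195.
E = E° − (0.0592/n) log Q = +2.37 − (0.0592/4)(10.195) = +2.219 V.

+2.219 V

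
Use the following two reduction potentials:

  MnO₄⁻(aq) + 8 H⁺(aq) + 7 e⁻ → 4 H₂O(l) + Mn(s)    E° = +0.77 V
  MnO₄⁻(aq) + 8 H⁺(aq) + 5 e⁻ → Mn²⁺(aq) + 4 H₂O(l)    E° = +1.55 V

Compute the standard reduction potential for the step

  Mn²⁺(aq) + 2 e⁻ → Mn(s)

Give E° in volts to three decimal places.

Sequential free energies add, so n₃E°₃ = n₁E°₁ + n₂E°₂.
With n₃ = 7, and the known step contributing 5×(+1.55) V, the unknown satisfies 2·E° = 7×(+0.77) − 5×(+1.55) = -2.360.
E° = -2.360 / 2 = -1.180 V.

-1.180 V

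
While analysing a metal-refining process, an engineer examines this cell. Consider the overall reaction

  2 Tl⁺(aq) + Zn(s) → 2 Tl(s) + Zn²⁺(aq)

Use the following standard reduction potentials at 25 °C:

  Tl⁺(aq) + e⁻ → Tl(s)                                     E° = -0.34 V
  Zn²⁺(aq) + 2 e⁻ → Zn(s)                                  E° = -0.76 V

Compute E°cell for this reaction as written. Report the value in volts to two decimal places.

+0.42 V

The Tl⁺/Tl couple has the higher reduction potential, so it is the cathode; Zn²⁺/Zn is oxidised at the anode.
E°cell = E°(cathode) − E°(anode) = (-0.34) − (-0.76) = +0.42 V.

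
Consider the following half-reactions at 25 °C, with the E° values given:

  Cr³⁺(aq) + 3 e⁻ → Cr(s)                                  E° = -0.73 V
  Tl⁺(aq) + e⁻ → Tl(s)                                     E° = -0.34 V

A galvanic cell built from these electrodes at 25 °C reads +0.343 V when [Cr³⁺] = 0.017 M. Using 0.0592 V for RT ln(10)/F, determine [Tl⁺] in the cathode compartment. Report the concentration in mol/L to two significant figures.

Tl⁺/Tl is the cathode, Cr³⁺/Cr the anode: E°cell = +0.39 V, n = 3.
Overall reaction: 3 Tl⁺(aq) + Cr(s) → 3 Tl(s) + Cr³⁺(aq); Q = [Cr³⁺]^1/[Tl⁺]^3.
From E = E° − (0.0592/n) log Q: log Q = (E° − E)·n/0.0592 = (+0.39 − (+0.343))·3/0.0592 = 2.3818.
So 3·log[Tl⁺] = 1·log(0.017) − log Q = -1.7696 − (2.3818) = -4.1514; log[Tl⁺] = -4.1514 / 3 = -1.3838; [Tl⁺] = 10^(-1.3838) ≈ 0.041 M.

0.041 M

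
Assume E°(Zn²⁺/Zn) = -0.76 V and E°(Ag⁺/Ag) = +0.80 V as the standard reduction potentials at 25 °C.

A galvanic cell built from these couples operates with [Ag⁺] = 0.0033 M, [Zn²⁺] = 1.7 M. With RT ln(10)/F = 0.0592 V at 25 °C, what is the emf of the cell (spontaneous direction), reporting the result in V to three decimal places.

Ag⁺/Ag is the cathode (higher E°), Zn²⁺/Zn the anode: E°cell = +0.80 − (-0.76) = +1.56 V, n = 2.
Overall: 2 Ag⁺(aq) + Zn(s) → 2 Ag(s) + Zn²⁺(aq)
Q = [Zn²⁺] / ([Ag⁺]^2); log Q = 5.193.
E = E° − (0.0592/n) log Q = +1.56 − (0.0592/2)(5.193) = +1.406 V.

+1.406 V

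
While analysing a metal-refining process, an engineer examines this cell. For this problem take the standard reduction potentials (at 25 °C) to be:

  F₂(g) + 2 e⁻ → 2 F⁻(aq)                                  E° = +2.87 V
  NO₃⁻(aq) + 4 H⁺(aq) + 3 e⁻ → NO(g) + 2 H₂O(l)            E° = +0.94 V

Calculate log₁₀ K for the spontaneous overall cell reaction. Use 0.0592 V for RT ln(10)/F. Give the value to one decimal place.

195.6

Cathode: F₂/F⁻; anode: NO₃⁻/NO. E°cell = +1.93 V, n = 6.
log K = nE°cell / 0.0592 = (6)(+1.93) / 0.0592 = 195.6.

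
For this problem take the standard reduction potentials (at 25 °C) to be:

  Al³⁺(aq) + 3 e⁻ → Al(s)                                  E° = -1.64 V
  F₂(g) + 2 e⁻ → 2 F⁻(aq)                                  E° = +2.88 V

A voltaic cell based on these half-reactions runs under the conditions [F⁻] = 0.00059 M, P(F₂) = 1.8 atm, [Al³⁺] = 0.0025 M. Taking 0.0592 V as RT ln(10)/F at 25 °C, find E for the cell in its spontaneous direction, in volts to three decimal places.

F₂/F⁻ is the cathode (higher E°), Al³⁺/Al the anode: E°cell = +2.88 − (-1.64) = +4.52 V, n = 6.
Overall: 3 F₂(g) + 2 Al(s) → 6 F⁻(aq) + 2 Al³⁺(aq)
Q = [F⁻]^6·[Al³⁺]^2 / (P(F₂)^3); log Q = -25.345.
E = E° − (0.0592/n) log Q = +4.52 − (0.0592/6)(-25.345) = +4.770 V.

+4.770 V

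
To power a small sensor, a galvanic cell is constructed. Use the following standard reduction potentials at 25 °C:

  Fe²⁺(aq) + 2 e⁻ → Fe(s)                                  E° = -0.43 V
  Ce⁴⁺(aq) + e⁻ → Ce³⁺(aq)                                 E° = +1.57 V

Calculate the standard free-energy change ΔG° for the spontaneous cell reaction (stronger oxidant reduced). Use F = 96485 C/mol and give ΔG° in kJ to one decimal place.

Ce⁴⁺/Ce³⁺ (E° = +1.57 V) is the cathode; Fe²⁺/Fe (E° = -0.43 V) is the anode, so E°cell = +2.00 V.
Balancing electrons gives n = 2 (lcm of 1 and 2).
ΔG° = −nFE° = −(2)(96485)(+2.00) = -385,940 J = -385.9 kJ.

-385.9 kJ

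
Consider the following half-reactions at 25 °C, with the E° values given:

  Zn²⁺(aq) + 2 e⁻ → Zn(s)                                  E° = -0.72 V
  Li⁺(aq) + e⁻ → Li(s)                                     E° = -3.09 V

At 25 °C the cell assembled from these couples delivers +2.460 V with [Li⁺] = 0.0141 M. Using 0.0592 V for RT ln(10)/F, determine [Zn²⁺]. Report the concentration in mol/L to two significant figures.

0.22 M

Zn²⁺/Zn is the cathode, Li⁺/Li the anode: E°cell = +2.37 V, n = 2.
Overall reaction: Zn²⁺(aq) + 2 Li(s) → Zn(s) + 2 Li⁺(aq); Q = [Li⁺]^2/[Zn²⁺]^1.
From E = E° − (0.0592/n) log Q: log Q = (E° − E)·n/0.0592 = (+2.37 − (+2.460))·2/0.0592 = -3.0405.
So 1·log[Zn²⁺] = 2·log(0.0141) − log Q = -3.7016 − (-3.0405) = -0.6611; [Zn²⁺] = 10^(-0.6611) ≈ 0.22 M.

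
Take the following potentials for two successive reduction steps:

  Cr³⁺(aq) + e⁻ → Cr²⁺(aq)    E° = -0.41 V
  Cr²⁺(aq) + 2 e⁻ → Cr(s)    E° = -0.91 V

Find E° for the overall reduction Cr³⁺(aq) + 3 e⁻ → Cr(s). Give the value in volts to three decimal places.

-0.743 V

Adding the free-energy changes (−nFE°) of the two steps gives −n₃FE°₃ = −n₁FE°₁ − n₂FE°₂.
E°₃ = (1×-0.41 + 2×-0.91) / 3 = (-2.230) / 3 = -0.743 V.
E° values themselves are not directly additive — weighting by electron count is essential.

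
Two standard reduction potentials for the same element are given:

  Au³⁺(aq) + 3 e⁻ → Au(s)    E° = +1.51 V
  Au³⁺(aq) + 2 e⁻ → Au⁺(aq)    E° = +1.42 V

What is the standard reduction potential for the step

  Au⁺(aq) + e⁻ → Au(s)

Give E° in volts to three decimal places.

+1.690 V

Sequential free energies add, so n₃E°₃ = n₁E°₁ + n₂E°₂.
With n₃ = 3, and the known step contributing 2×(+1.42) V, the unknown satisfies 1·E° = 3×(+1.51) − 2×(+1.42) = +1.690.
E° = +1.690 / 1 = +1.690 V.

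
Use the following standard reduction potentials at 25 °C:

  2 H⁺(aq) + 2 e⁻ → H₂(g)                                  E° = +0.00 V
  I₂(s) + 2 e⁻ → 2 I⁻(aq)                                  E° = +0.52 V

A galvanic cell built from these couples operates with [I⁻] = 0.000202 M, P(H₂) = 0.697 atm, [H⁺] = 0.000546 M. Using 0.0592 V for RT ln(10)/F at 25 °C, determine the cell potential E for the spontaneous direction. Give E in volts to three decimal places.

+0.927 V

I₂/I⁻ is the cathode (higher E°), H⁺/H₂ the anode: E°cell = +0.52 − (+0.00) = +0.52 V, n = 2.
Overall: I₂(s) + H₂(g) → 2 I⁻(aq) + 2 H⁺(aq)
Q = [I⁻]^2·[H⁺]^2 / (P(H₂)); log Q = -13.758.
E = E° − (0.0592/n) log Q = +0.52 − (0.0592/2)(-13.758) = +0.927 V.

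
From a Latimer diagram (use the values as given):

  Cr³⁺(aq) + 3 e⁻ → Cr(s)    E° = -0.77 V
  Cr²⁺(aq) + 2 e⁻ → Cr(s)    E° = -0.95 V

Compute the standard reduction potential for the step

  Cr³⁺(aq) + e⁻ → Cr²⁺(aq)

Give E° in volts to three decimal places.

Sequential free energies add, so n₃E°₃ = n₁E°₁ + n₂E°₂.
With n₃ = 3, and the known step contributing 2×(-0.95) V, the unknown satisfies 1·E° = 3×(-0.77) − 2×(-0.95) = -0.410.
E° = -0.410 / 1 = -0.410 V.

-0.410 V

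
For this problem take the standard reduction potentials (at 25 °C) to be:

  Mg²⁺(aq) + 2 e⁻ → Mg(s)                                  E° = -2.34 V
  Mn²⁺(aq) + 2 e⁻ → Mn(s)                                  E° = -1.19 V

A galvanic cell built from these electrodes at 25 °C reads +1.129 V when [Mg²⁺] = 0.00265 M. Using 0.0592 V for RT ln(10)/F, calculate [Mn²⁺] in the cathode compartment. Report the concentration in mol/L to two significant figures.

Mn²⁺/Mn is the cathode, Mg²⁺/Mg the anode: E°cell = +1.15 V, n = 2.
Overall reaction: Mn²⁺(aq) + Mg(s) → Mn(s) + Mg²⁺(aq); Q = [Mg²⁺]^1/[Mn²⁺]^1.
From E = E° − (0.0592/n) log Q: log Q = (E° − E)·n/0.0592 = (+1.15 − (+1.129))·2/0.0592 = 0.7095.
So 1·log[Mn²⁺] = 1·log(0.00265) − log Q = -2.5768 − (0.7095) = -3.2863; [Mn²⁺] = 10^(-3.2863) ≈ 0.00052 M.

0.00052 M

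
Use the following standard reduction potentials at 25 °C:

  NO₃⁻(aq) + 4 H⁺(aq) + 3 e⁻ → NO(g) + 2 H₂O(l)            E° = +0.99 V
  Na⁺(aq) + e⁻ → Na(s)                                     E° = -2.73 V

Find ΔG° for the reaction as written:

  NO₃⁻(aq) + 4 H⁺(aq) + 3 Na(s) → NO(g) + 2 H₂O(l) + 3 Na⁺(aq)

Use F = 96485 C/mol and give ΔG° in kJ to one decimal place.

-1076.8 kJ

As written, NO₃⁻/NO is reduced (cathode) and Na⁺/Na is oxidised (anode), so E°cell = (+0.99) − (-2.73) = +3.72 V.
Balancing electrons gives n = 3.
ΔG° = −nFE° = −(3)(96485)(+3.72) = -1,076,773 J = -1076.8 kJ.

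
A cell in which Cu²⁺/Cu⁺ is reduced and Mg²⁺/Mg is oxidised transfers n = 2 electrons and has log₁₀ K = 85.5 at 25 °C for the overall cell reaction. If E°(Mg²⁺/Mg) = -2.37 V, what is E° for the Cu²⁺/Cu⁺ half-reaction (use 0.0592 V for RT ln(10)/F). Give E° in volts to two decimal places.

E°cell = (0.0592/n)·log K = (0.0592/2)(85.5) = +2.531 V.
Since Cu²⁺/Cu⁺ is the cathode and Mg²⁺/Mg the anode, E°cell = E°(Cu²⁺/Cu⁺) − E°(Mg²⁺/Mg).
So E°(Cu²⁺/Cu⁺) = E°cell + E°(Mg²⁺/Mg) = +2.531 + (-2.37) = +0.16 V.

+0.16 V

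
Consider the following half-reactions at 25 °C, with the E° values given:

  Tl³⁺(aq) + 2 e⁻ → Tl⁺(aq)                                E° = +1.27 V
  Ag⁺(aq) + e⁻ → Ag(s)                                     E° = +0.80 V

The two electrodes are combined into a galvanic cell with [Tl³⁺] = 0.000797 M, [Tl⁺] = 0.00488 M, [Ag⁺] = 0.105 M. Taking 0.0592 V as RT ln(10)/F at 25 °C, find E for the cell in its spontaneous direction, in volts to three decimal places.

Tl³⁺/Tl⁺ is the cathode (higher E°), Ag⁺/Ag the anode: E°cell = +1.27 − (+0.80) = +0.47 V, n = 2.
Overall: Tl³⁺(aq) + 2 Ag(s) → Tl⁺(aq) + 2 Ag⁺(aq)
Q = [Tl⁺]·[Ag⁺]^2 / ([Tl³⁺]); log Q = -1.171.
E = E° − (0.0592/n) log Q = +0.47 − (0.0592/2)(-1.171) = +0.505 V.

+0.505 V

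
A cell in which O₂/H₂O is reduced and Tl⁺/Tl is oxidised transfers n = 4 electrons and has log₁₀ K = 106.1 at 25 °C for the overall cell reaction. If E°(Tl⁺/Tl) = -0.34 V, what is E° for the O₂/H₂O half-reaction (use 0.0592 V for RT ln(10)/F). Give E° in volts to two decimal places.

E°cell = (0.0592/n)·log K = (0.0592/4)(106.1) = +1.570 V.
Since O₂/H₂O is the cathode and Tl⁺/Tl the anode, E°cell = E°(O₂/H₂O) − E°(Tl⁺/Tl).
So E°(O₂/H₂O) = E°cell + E°(Tl⁺/Tl) = +1.570 + (-0.34) = +1.23 V.

+1.23 V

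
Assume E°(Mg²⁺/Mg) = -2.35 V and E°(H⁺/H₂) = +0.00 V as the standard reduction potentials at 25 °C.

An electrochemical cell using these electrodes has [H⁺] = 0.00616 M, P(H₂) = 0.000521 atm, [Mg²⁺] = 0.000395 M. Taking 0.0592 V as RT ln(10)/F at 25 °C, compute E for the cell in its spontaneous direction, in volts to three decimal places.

+2.417 V

H⁺/H₂ is the cathode (higher E°), Mg²⁺/Mg the anode: E°cell = +0.00 − (-2.35) = +2.35 V, n = 2.
Overall: 2 H⁺(aq) + Mg(s) → H₂(g) + Mg²⁺(aq)
Q = P(H₂)·[Mg²⁺] / ([H⁺]^2); log Q = -2.266.
E = E° − (0.0592/n) log Q = +2.35 − (0.0592/2)(-2.266) = +2.417 V.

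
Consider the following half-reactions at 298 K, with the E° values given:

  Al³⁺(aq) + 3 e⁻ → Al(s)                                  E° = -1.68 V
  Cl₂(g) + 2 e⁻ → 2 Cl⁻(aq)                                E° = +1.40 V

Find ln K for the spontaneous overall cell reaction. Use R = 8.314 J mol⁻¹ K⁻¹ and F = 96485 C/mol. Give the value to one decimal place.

Cathode: Cl₂/Cl⁻; anode: Al³⁺/Al. E°cell = (+1.40) − (-1.68) = +3.08 V, with n = 6.
ΔG° = −nFE° = −RT ln K, so ln K = nFE°/(RT) = (6)(96485)(+3.08) / ((8.314)(298)) = 719.673.

719.7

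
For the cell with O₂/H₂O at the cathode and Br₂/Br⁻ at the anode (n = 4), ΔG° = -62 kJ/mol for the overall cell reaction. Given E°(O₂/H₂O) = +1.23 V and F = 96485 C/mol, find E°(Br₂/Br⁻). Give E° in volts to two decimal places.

E°cell = −ΔG°/(nF) = −(-62×10³)/((4)(96485)) = +0.161 V.
Since O₂/H₂O is the cathode and Br₂/Br⁻ the anode, E°cell = E°(O₂/H₂O) − E°(Br₂/Br⁻).
So E°(Br₂/Br⁻) = E°(O₂/H₂O) − E°cell = (+1.23) − (+0.161) = +1.07 V.

+1.07 V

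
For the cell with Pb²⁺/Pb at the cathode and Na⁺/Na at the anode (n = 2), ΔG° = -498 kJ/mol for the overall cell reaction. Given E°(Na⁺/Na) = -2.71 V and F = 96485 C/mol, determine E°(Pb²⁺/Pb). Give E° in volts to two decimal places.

-0.13 V

E°cell = −ΔG°/(nF) = −(-498×10³)/((2)(96485)) = +2.581 V.
Since Pb²⁺/Pb is the cathode and Na⁺/Na the anode, E°cell = E°(Pb²⁺/Pb) − E°(Na⁺/Na).
So E°(Pb²⁺/Pb) = E°cell + E°(Na⁺/Na) = +2.581 + (-2.71) = -0.13 V.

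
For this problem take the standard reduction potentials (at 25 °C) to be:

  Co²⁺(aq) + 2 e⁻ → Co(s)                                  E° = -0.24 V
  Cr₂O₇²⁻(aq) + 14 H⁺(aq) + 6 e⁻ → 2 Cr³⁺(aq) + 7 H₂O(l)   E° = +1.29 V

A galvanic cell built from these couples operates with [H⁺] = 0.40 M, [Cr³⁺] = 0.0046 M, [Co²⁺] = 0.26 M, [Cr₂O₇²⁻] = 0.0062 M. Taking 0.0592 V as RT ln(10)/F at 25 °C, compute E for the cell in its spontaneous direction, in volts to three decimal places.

Cr₂O₇²⁻/Cr³⁺ is the cathode (higher E°), Co²⁺/Co the anode: E°cell = +1.29 − (-0.24) = +1.53 V, n = 6.
Overall: Cr₂O₇²⁻(aq) + 14 H⁺(aq) + 3 Co(s) → 2 Cr³⁺(aq) + 7 H₂O(l) + 3 Co²⁺(aq)
Q = [Cr³⁺]^2·[Co²⁺]^3 / ([Cr₂O₇²⁻]·[H⁺]^14); log Q = 1.349.
E = E° − (0.0592/n) log Q = +1.53 − (0.0592/6)(1.349) = +1.517 V.

+1.517 V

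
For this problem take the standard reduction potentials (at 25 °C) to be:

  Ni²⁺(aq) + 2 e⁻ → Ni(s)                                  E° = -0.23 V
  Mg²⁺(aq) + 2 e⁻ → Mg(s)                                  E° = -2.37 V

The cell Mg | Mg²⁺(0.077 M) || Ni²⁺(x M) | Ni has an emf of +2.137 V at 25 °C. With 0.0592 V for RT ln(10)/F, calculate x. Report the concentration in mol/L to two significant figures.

0.061 M

Ni²⁺/Ni is the cathode, Mg²⁺/Mg the anode: E°cell = +2.14 V, n = 2.
Overall reaction: Ni²⁺(aq) + Mg(s) → Ni(s) + Mg²⁺(aq); Q = [Mg²⁺]^1/[Ni²⁺]^1.
From E = E° − (0.0592/n) log Q: log Q = (E° − E)·n/0.0592 = (+2.14 − (+2.137))·2/0.0592 = 0.1014.
So 1·log[Ni²⁺] = 1·log(0.077) − log Q = -1.1135 − (0.1014) = -1.2149; [Ni²⁺] = 10^(-1.2149) ≈ 0.061 M.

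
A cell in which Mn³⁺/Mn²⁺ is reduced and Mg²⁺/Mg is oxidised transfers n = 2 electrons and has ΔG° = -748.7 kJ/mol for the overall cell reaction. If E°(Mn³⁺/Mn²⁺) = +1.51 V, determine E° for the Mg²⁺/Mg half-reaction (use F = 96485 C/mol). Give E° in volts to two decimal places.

E°cell = −ΔG°/(nF) = −(-748.7×10³)/((2)(96485)) = +3.880 V.
Since Mn³⁺/Mn²⁺ is the cathode and Mg²⁺/Mg the anode, E°cell = E°(Mn³⁺/Mn²⁺) − E°(Mg²⁺/Mg).
So E°(Mg²⁺/Mg) = E°(Mn³⁺/Mn²⁺) − E°cell = (+1.51) − (+3.880) = -2.37 V.

-2.37 V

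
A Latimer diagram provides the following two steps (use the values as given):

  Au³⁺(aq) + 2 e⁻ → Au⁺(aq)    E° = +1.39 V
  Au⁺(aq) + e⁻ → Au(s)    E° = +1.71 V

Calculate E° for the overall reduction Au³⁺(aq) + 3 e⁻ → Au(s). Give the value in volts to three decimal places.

+1.497 V

Since ΔG° = −nFE° is additive over sequential reductions, n₃E°₃ = n₁E°₁ + n₂E°₂.
E°₃ = (2×+1.39 + 1×+1.71) / 3 = (+4.490) / 3 = +1.497 V.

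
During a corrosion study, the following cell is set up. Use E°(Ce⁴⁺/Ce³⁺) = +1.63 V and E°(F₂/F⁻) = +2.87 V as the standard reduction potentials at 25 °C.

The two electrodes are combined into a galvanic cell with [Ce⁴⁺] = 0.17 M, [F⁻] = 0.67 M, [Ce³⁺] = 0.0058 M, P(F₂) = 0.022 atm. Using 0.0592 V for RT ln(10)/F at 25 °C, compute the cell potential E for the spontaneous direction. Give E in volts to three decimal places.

+1.114 V

F₂/F⁻ is the cathode (higher E°), Ce⁴⁺/Ce³⁺ the anode: E°cell = +2.87 − (+1.63) = +1.24 V, n = 2.
Overall: F₂(g) + 2 Ce³⁺(aq) → 2 F⁻(aq) + 2 Ce⁴⁺(aq)
Q = [F⁻]^2·[Ce⁴⁺]^2 / (P(F₂)·[Ce³⁺]^2); log Q = 4.244.
E = E° − (0.0592/n) log Q = +1.24 − (0.0592/2)(4.244) = +1.114 V.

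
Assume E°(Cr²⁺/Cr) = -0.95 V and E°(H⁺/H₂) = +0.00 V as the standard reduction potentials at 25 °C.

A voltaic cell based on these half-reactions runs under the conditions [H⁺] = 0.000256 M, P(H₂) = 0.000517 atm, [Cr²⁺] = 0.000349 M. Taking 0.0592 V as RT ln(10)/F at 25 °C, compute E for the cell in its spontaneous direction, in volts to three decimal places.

+0.937 V

H⁺/H₂ is the cathode (higher E°), Cr²⁺/Cr the anode: E°cell = +0.00 − (-0.95) = +0.95 V, n = 2.
Overall: 2 H⁺(aq) + Cr(s) → H₂(g) + Cr²⁺(aq)
Q = P(H₂)·[Cr²⁺] / ([H⁺]^2); log Q = 0.440.
E = E° − (0.0592/n) log Q = +0.95 − (0.0592/2)(0.440) = +0.937 V.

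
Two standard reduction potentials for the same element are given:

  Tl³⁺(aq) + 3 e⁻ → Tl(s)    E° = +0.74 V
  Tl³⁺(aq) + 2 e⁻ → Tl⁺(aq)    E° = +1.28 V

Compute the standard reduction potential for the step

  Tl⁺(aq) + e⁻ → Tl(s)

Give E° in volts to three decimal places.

-0.340 V

Sequential free energies add, so n₃E°₃ = n₁E°₁ + n₂E°₂.
With n₃ = 3, and the known step contributing 2×(+1.28) V, the unknown satisfies 1·E° = 3×(+0.74) − 2×(+1.28) = -0.340.
E° = -0.340 / 1 = -0.340 V.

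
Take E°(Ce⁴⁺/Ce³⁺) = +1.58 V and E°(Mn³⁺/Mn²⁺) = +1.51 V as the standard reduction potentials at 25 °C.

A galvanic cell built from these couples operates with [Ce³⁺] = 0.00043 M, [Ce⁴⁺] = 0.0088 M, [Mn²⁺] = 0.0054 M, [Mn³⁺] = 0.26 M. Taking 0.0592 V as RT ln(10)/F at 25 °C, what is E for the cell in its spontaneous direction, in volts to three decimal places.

Ce⁴⁺/Ce³⁺ is the cathode (higher E°), Mn³⁺/Mn²⁺ the anode: E°cell = +1.58 − (+1.51) = +0.07 V, n = 1.
Overall: Ce⁴⁺(aq) + Mn²⁺(aq) → Ce³⁺(aq) + Mn³⁺(aq)
Q = [Ce³⁺]·[Mn³⁺] / ([Ce⁴⁺]·[Mn²⁺]); log Q = 0.372.
E = E° − (0.0592/n) log Q = +0.07 − (0.0592/1)(0.372) = +0.048 V.

+0.048 V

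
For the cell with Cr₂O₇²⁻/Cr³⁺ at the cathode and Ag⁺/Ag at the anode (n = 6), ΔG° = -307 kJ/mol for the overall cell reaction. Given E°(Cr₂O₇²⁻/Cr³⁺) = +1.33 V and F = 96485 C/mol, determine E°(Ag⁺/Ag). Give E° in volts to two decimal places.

E°cell = −ΔG°/(nF) = −(-307×10³)/((6)(96485)) = +0.530 V.
Since Cr₂O₇²⁻/Cr³⁺ is the cathode and Ag⁺/Ag the anode, E°cell = E°(Cr₂O₇²⁻/Cr³⁺) − E°(Ag⁺/Ag).
So E°(Ag⁺/Ag) = E°(Cr₂O₇²⁻/Cr³⁺) − E°cell = (+1.33) − (+0.530) = +0.80 V.

+0.80 V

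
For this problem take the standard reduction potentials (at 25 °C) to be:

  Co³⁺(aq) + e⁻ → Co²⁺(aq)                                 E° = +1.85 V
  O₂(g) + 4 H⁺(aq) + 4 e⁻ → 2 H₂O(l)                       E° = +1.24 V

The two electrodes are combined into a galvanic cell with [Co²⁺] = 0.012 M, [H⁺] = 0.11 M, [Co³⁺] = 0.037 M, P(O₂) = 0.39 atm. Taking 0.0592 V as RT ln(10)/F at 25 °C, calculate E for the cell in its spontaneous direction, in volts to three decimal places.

+0.702 V

Co³⁺/Co²⁺ is the cathode (higher E°), O₂/H₂O the anode: E°cell = +1.85 − (+1.24) = +0.61 V, n = 4.
Overall: 4 Co³⁺(aq) + 2 H₂O(l) → 4 Co²⁺(aq) + O₂(g) + 4 H⁺(aq)
Q = [Co²⁺]^4·P(O₂)·[H⁺]^4 / ([Co³⁺]^4); log Q = -6.199.
E = E° − (0.0592/n) log Q = +0.61 − (0.0592/4)(-6.199) = +0.702 V.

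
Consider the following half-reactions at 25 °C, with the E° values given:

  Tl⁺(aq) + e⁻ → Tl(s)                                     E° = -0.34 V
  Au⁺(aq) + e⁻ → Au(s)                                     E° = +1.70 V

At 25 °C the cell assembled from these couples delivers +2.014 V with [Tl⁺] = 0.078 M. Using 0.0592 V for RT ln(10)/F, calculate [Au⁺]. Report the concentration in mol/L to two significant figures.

Au⁺/Au is the cathode, Tl⁺/Tl the anode: E°cell = +2.04 V, n = 1.
Overall reaction: Au⁺(aq) + Tl(s) → Au(s) + Tl⁺(aq); Q = [Tl⁺]^1/[Au⁺]^1.
From E = E° − (0.0592/n) log Q: log Q = (E° − E)·n/0.0592 = (+2.04 − (+2.014))·1/0.0592 = 0.4392.
So 1·log[Au⁺] = 1·log(0.078) − log Q = -1.1079 − (0.4392) = -1.5471; [Au⁺] = 10^(-1.5471) ≈ 0.028 M.

0.028 M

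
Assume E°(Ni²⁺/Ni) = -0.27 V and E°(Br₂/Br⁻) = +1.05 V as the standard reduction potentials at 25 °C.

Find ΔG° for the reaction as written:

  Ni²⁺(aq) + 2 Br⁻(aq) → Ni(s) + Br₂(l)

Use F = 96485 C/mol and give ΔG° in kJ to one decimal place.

As written, Ni²⁺/Ni is reduced (cathode) and Br₂/Br⁻ is oxidised (anode), so E°cell = (-0.27) − (+1.05) = -1.32 V.
Balancing electrons gives n = 2.
ΔG° = −nFE° = −(2)(96485)(-1.32) = 254,720 J = +254.7 kJ.

+254.7 kJ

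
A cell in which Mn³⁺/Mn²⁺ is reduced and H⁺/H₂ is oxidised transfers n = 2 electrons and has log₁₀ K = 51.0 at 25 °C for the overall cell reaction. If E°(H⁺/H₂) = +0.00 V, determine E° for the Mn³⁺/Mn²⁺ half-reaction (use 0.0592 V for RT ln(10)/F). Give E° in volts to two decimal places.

+1.51 V

E°cell = (0.0592/n)·log K = (0.0592/2)(51.0) = +1.510 V.
Since Mn³⁺/Mn²⁺ is the cathode and H⁺/H₂ the anode, E°cell = E°(Mn³⁺/Mn²⁺) − E°(H⁺/H₂).
So E°(Mn³⁺/Mn²⁺) = E°cell + E°(H⁺/H₂) = +1.510 + (+0.00) = +1.51 V.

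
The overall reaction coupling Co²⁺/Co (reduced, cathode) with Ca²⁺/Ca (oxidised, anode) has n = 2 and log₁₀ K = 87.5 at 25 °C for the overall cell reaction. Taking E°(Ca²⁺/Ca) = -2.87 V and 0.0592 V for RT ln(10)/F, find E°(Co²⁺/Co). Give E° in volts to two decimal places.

-0.28 V

E°cell = (0.0592/n)·log K = (0.0592/2)(87.5) = +2.590 V.
Since Co²⁺/Co is the cathode and Ca²⁺/Ca the anode, E°cell = E°(Co²⁺/Co) − E°(Ca²⁺/Ca).
So E°(Co²⁺/Co) = E°cell + E°(Ca²⁺/Ca) = +2.590 + (-2.87) = -0.28 V.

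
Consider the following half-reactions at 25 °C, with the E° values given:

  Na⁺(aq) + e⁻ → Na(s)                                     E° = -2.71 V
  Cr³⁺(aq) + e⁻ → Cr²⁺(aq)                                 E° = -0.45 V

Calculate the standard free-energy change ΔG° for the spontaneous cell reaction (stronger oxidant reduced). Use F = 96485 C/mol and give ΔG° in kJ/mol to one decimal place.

Cr³⁺/Cr²⁺ (E° = -0.45 V) is the cathode; Na⁺/Na (E° = -2.71 V) is the anode, so E°cell = +2.26 V.
Balancing electrons gives n = 1 (lcm of 1 and 1).
ΔG° = −nFE° = −(1)(96485)(+2.26) = -218,056 J = -218.1 kJ/mol.

-218.1 kJ/mol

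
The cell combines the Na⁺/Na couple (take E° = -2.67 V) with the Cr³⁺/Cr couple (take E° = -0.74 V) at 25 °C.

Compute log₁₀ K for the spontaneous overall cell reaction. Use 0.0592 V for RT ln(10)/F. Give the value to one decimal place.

Cathode: Cr³⁺/Cr; anode: Na⁺/Na. E°cell = +1.93 V, n = 3.
log K = nE°cell / 0.0592 = (3)(+1.93) / 0.0592 = 97.8.

97.8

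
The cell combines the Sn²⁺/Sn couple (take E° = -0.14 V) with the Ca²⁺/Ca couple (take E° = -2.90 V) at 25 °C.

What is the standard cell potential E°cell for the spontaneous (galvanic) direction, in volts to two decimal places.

+2.76 V

The Sn²⁺/Sn couple has the higher reduction potential, so it is the cathode; Ca²⁺/Ca is oxidised at the anode.
E°cell = E°(cathode) − E°(anode) = (-0.14) − (-2.90) = +2.76 V.
Since E°cell > 0, the reaction is spontaneous under standard conditions.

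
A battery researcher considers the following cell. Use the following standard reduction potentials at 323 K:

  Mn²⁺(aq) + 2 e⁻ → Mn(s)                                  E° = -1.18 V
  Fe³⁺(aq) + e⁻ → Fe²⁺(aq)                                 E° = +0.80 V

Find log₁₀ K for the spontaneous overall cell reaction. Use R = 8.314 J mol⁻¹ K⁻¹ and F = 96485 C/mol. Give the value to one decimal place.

61.8

Cathode: Fe³⁺/Fe²⁺; anode: Mn²⁺/Mn. E°cell = (+0.80) − (-1.18) = +1.98 V, with n = 2.
ΔG° = −nFE° = −RT ln K, so ln K = nFE°/(RT) = (2)(96485)(+1.98) / ((8.314)(323)) = 142.280.
log₁₀ K = 142.280 / ln 10 = 61.8.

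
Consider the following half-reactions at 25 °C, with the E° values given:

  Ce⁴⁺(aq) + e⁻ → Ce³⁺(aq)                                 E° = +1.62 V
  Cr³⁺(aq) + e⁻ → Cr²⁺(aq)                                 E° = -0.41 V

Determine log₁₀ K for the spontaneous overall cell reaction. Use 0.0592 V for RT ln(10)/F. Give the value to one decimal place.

Cathode: Ce⁴⁺/Ce³⁺; anode: Cr³⁺/Cr²⁺. E°cell = +2.03 V, n = 1.
log K = nE°cell / 0.0592 = (1)(+2.03) / 0.0592 = 34.3.

34.3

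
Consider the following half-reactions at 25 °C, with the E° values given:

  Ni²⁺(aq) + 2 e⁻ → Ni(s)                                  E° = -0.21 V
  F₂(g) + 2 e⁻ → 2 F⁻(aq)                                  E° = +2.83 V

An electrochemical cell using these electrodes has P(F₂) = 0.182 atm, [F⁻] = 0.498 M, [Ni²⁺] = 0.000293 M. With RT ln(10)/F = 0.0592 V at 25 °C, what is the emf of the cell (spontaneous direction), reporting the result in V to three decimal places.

F₂/F⁻ is the cathode (higher E°), Ni²⁺/Ni the anode: E°cell = +2.83 − (-0.21) = +3.04 V, n = 2.
Overall: F₂(g) + Ni(s) → 2 F⁻(aq) + Ni²⁺(aq)
Q = [F⁻]^2·[Ni²⁺] / (P(F₂)); log Q = -3.399.
E = E° − (0.0592/n) log Q = +3.04 − (0.0592/2)(-3.399) = +3.141 V.

+3.141 V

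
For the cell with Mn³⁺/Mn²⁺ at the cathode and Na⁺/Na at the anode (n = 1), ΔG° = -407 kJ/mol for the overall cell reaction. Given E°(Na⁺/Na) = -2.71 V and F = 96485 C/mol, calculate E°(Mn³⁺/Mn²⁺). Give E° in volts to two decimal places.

E°cell = −ΔG°/(nF) = −(-407×10³)/((1)(96485)) = +4.218 V.
Since Mn³⁺/Mn²⁺ is the cathode and Na⁺/Na the anode, E°cell = E°(Mn³⁺/Mn²⁺) − E°(Na⁺/Na).
So E°(Mn³⁺/Mn²⁺) = E°cell + E°(Na⁺/Na) = +4.218 + (-2.71) = +1.51 V.

+1.51 V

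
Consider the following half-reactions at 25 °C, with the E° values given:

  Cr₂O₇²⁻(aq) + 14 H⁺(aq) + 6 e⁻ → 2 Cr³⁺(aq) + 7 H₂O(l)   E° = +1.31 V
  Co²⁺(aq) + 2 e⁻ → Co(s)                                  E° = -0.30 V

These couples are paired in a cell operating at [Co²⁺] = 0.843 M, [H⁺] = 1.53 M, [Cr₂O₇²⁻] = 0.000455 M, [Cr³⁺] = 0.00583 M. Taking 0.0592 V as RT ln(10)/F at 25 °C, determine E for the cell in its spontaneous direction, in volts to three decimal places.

Cr₂O₇²⁻/Cr³⁺ is the cathode (higher E°), Co²⁺/Co the anode: E°cell = +1.31 − (-0.30) = +1.61 V, n = 6.
Overall: Cr₂O₇²⁻(aq) + 14 H⁺(aq) + 3 Co(s) → 2 Cr³⁺(aq) + 7 H₂O(l) + 3 Co²⁺(aq)
Q = [Cr³⁺]^2·[Co²⁺]^3 / ([Cr₂O₇²⁻]·[H⁺]^14); log Q = -3.935.
E = E° − (0.0592/n) log Q = +1.61 − (0.0592/6)(-3.935) = +1.649 V.

+1.649 V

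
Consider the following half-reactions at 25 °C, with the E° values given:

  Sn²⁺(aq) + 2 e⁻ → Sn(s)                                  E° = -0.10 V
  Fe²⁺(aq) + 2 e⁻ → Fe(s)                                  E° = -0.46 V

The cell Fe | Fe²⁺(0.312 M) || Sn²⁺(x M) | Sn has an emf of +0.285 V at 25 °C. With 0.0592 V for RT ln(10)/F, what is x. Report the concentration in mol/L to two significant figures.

Sn²⁺/Sn is the cathode, Fe²⁺/Fe the anode: E°cell = +0.36 V, n = 2.
Overall reaction: Sn²⁺(aq) + Fe(s) → Sn(s) + Fe²⁺(aq); Q = [Fe²⁺]^1/[Sn²⁺]^1.
From E = E° − (0.0592/n) log Q: log Q = (E° − E)·n/0.0592 = (+0.36 − (+0.285))·2/0.0592 = 2.5338.
So 1·log[Sn²⁺] = 1·log(0.312) − log Q = -0.5058 − (2.5338) = -3.0396; [Sn²⁺] = 10^(-3.0396) ≈ 0.00091 M.

0.00091 M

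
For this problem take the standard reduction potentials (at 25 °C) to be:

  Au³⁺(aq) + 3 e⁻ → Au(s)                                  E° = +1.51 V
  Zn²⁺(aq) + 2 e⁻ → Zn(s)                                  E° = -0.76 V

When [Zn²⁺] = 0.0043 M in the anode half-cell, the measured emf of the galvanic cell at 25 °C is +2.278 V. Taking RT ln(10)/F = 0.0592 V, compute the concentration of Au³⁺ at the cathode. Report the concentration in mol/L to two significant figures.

0.00072 M

Au³⁺/Au is the cathode, Zn²⁺/Zn the anode: E°cell = +2.27 V, n = 6.
Overall reaction: 2 Au³⁺(aq) + 3 Zn(s) → 2 Au(s) + 3 Zn²⁺(aq); Q = [Zn²⁺]^3/[Au³⁺]^2.
From E = E° − (0.0592/n) log Q: log Q = (E° − E)·n/0.0592 = (+2.27 − (+2.278))·6/0.0592 = -0.8108.
So 2·log[Au³⁺] = 3·log(0.0043) − log Q = -7.0996 − (-0.8108) = -6.2888; log[Au³⁺] = -6.2888 / 2 = -3.1444; [Au³⁺] = 10^(-3.1444) ≈ 0.00072 M.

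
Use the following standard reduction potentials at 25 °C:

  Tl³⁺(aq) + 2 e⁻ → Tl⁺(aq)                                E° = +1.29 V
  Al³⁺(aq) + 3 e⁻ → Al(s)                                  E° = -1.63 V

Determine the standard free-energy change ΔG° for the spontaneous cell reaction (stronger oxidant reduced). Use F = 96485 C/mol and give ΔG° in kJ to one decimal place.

Tl³⁺/Tl⁺ (E° = +1.29 V) is the cathode; Al³⁺/Al (E° = -1.63 V) is the anode, so E°cell = +2.92 V.
Balancing electrons gives n = 6 (lcm of 2 and 3).
ΔG° = −nFE° = −(6)(96485)(+2.92) = -1,690,417 J = -1690.4 kJ.

-1690.4 kJ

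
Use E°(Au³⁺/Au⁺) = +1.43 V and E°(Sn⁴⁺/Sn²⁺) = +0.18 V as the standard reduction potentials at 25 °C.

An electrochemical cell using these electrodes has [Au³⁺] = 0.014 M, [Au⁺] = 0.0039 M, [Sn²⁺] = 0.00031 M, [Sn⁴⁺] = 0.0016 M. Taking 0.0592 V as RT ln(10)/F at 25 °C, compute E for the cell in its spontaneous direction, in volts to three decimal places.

+1.245 V

Au³⁺/Au⁺ is the cathode (higher E°), Sn⁴⁺/Sn²⁺ the anode: E°cell = +1.43 − (+0.18) = +1.25 V, n = 2.
Overall: Au³⁺(aq) + Sn²⁺(aq) → Au⁺(aq) + Sn⁴⁺(aq)
Q = [Au⁺]·[Sn⁴⁺] / ([Au³⁺]·[Sn²⁺]); log Q = 0.158.
E = E° − (0.0592/n) log Q = +1.25 − (0.0592/2)(0.158) = +1.245 V.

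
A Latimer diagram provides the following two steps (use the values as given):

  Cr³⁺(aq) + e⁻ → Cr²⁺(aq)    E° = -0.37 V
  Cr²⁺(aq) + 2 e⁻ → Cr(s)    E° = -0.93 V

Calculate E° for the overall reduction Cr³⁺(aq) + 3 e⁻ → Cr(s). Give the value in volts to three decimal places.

-0.743 V

Adding the free-energy changes (−nFE°) of the two steps gives −n₃FE°₃ = −n₁FE°₁ − n₂FE°₂.
E°₃ = (1×-0.37 + 2×-0.93) / 3 = (-2.230) / 3 = -0.743 V.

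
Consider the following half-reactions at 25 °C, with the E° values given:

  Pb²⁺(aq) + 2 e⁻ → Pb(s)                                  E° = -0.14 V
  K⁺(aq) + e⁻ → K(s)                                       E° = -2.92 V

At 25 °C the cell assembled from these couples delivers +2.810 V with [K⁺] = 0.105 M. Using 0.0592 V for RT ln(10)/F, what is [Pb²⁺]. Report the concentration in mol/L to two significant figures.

Pb²⁺/Pb is the cathode, K⁺/K the anode: E°cell = +2.78 V, n = 2.
Overall reaction: Pb²⁺(aq) + 2 K(s) → Pb(s) + 2 K⁺(aq); Q = [K⁺]^2/[Pb²⁺]^1.
From E = E° − (0.0592/n) log Q: log Q = (E° − E)·n/0.0592 = (+2.78 − (+2.810))·2/0.0592 = -1.0135.
So 1·log[Pb²⁺] = 2·log(0.105) − log Q = -1.9576 − (-1.0135) = -0.9441; [Pb²⁺] = 10^(-0.9441) ≈ 0.11 M.

0.11 M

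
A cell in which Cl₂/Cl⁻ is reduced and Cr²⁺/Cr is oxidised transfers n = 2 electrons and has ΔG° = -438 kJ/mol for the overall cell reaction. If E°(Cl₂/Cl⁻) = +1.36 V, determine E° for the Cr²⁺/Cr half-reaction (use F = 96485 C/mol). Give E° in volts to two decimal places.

-0.91 V

E°cell = −ΔG°/(nF) = −(-438×10³)/((2)(96485)) = +2.270 V.
Since Cl₂/Cl⁻ is the cathode and Cr²⁺/Cr the anode, E°cell = E°(Cl₂/Cl⁻) − E°(Cr²⁺/Cr).
So E°(Cr²⁺/Cr) = E°(Cl₂/Cl⁻) − E°cell = (+1.36) − (+2.270) = -0.91 V.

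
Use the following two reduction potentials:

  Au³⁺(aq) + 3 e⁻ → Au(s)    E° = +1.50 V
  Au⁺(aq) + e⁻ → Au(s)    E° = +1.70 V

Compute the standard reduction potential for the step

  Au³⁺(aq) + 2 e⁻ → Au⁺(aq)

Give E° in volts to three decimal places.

Sequential free energies add, so n₃E°₃ = n₁E°₁ + n₂E°₂.
With n₃ = 3, and the known step contributing 1×(+1.70) V, the unknown satisfies 2·E° = 3×(+1.50) − 1×(+1.70) = +2.800.
E° = +2.800 / 2 = +1.400 V.

+1.400 V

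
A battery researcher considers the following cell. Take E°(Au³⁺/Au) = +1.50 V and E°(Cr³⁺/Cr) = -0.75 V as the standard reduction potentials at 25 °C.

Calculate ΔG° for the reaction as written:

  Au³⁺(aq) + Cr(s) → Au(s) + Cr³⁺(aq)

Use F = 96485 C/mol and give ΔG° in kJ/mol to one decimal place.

As written, Au³⁺/Au is reduced (cathode) and Cr³⁺/Cr is oxidised (anode), so E°cell = (+1.50) − (-0.75) = +2.25 V.
Balancing electrons gives n = 3.
ΔG° = −nFE° = −(3)(96485)(+2.25) = -651,274 J = -651.3 kJ/mol.

-651.3 kJ/mol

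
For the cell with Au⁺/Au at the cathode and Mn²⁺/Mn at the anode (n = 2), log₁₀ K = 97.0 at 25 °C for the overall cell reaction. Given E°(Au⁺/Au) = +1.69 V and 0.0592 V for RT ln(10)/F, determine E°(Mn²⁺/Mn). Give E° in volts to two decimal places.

-1.18 V

E°cell = (0.0592/n)·log K = (0.0592/2)(97.0) = +2.871 V.
Since Au⁺/Au is the cathode and Mn²⁺/Mn the anode, E°cell = E°(Au⁺/Au) − E°(Mn²⁺/Mn).
So E°(Mn²⁺/Mn) = E°(Au⁺/Au) − E°cell = (+1.69) − (+2.871) = -1.18 V.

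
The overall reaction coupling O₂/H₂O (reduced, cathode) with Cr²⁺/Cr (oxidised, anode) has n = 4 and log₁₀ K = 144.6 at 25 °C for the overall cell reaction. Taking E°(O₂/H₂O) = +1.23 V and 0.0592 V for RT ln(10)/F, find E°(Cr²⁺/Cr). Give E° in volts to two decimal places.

-0.91 V

E°cell = (0.0592/n)·log K = (0.0592/4)(144.6) = +2.140 V.
Since O₂/H₂O is the cathode and Cr²⁺/Cr the anode, E°cell = E°(O₂/H₂O) − E°(Cr²⁺/Cr).
So E°(Cr²⁺/Cr) = E°(O₂/H₂O) − E°cell = (+1.23) − (+2.140) = -0.91 V.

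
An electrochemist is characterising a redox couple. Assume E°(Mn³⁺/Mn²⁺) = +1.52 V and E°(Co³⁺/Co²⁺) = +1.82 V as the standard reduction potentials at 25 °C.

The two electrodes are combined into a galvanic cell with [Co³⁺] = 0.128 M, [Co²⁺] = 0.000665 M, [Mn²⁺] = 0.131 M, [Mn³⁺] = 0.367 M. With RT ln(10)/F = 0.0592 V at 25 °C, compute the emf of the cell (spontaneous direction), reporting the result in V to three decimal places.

+0.409 V

Co³⁺/Co²⁺ is the cathode (higher E°), Mn³⁺/Mn²⁺ the anode: E°cell = +1.82 − (+1.52) = +0.30 V, n = 1.
Overall: Co³⁺(aq) + Mn²⁺(aq) → Co²⁺(aq) + Mn³⁺(aq)
Q = [Co²⁺]·[Mn³⁺] / ([Co³⁺]·[Mn²⁺]); log Q = -1.837.
E = E° − (0.0592/n) log Q = +0.30 − (0.0592/1)(-1.837) = +0.409 V.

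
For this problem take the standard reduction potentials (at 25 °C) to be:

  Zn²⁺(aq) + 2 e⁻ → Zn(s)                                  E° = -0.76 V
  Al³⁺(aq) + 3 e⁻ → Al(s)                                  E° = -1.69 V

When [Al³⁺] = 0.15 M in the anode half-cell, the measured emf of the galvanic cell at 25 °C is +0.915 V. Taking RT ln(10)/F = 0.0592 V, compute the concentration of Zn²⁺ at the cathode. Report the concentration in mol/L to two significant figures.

Zn²⁺/Zn is the cathode, Al³⁺/Al the anode: E°cell = +0.93 V, n = 6.
Overall reaction: 3 Zn²⁺(aq) + 2 Al(s) → 3 Zn(s) + 2 Al³⁺(aq); Q = [Al³⁺]^2/[Zn²⁺]^3.
From E = E° − (0.0592/n) log Q: log Q = (E° − E)·n/0.0592 = (+0.93 − (+0.915))·6/0.0592 = 1.5203.
So 3·log[Zn²⁺] = 2·log(0.15) − log Q = -1.6478 − (1.5203) = -3.1681; log[Zn²⁺] = -3.1681 / 3 = -1.0560; [Zn²⁺] = 10^(-1.0560) ≈ 0.088 M.

0.088 M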